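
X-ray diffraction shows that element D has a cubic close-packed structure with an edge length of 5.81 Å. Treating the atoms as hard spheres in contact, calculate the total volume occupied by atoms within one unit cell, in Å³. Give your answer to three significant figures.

In an FCC lattice atoms touch along the face diagonal, so √2·a = 4r, so r = 0.3536a = 2.054 Å.
V_atoms = Z × (4/3)πr³ = 4 × (4/3)π × (2.054)³ = 145 Å³.

145 Å³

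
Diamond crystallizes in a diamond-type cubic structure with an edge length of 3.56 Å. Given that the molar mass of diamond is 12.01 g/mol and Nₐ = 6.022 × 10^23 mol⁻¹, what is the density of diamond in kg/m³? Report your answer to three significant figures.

3540 kg/m³

A diamond cubic unit cell contains Z = 8 atoms.
Cell volume: a³ = (3.56 Å)³ = (3.560 × 10^-8 cm)³ = 4.512 × 10^-23 cm³.
ρ = Z·M/(N_A·a³) = 8 × 12.01 / (6.022 × 10²³ × 4.512 × 10^-23) = 3.536 g/cm³ = 3540 kg/m³.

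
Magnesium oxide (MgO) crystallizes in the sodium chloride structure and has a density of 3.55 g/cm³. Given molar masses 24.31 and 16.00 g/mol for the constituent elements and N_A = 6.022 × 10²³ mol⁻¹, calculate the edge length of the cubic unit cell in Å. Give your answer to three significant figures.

4.23 Å

M(MgO) = 40.31 g/mol; Z = 4 formula units per cell.
a³ = Z·M/(N_A·ρ) = 4 × 40.31 / (6.022 × 10²³ × 3.55) = 7.542 × 10^-23 cm³, so a = 4.225 × 10^-8 cm = 4.23 Å.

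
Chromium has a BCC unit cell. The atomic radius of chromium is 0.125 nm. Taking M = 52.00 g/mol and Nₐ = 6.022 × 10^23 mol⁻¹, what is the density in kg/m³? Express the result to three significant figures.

7180 kg/m³

In a BCC lattice, atoms touch along the body diagonal, so √3·a = 4r, giving a = 0.2887 nm = 2.887 × 10^-8 cm.
With Z = 2, ρ = Z·M/(N_A·a³) = 2 × 52.00 / (6.022 × 10²³ × 2.406 × 10^-23) = 7.179 g/cm³ = 7180 kg/m³.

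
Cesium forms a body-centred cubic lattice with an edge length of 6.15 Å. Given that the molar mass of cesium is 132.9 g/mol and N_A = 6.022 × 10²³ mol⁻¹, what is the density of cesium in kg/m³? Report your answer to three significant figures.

1900 kg/m³

A BCC unit cell contains Z = 2 atoms.
Cell volume: a³ = (6.15 Å)³ = (6.150 × 10^-8 cm)³ = 2.326 × 10^-22 cm³.
ρ = Z·M/(N_A·a³) = 2 × 132.9 / (6.022 × 10²³ × 2.326 × 10^-22) = 1.898 g/cm³ = 1900 kg/m³.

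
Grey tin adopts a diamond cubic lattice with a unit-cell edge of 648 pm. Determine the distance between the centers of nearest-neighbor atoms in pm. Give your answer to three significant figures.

In a diamond cubic structure, nearest neighbors lie along the body diagonal with √3·a = 8r; the nearest-neighbor distance equals 2r = 0.4330·a.
d = 0.4330 × 648 = 281 pm.

281 pm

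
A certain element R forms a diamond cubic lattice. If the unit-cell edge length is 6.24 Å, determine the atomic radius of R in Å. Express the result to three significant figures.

1.35 Å

In a diamond cubic lattice, nearest neighbors lie along the body diagonal with √3·a = 8r.
r = √3·a/8 = 1.7321 × 6.24 / 8 = 1.35 Å.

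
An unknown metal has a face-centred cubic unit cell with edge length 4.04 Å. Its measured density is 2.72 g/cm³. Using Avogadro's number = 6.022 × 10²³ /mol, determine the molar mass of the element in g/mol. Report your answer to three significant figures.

27.0 g/mol

An FCC cell has Z = 4 atoms; a = 4.040 × 10^-8 cm.
M = ρ·N_A·a³/Z = 2.72 × 6.022 × 10²³ × 6.594 × 10^-23 / 4 = 27.0 g/mol.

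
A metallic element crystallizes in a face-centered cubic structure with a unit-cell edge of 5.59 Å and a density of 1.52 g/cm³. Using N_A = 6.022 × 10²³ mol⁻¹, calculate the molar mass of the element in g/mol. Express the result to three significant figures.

An FCC cell has Z = 4 atoms; a = 5.590 × 10^-8 cm.
M = ρ·N_A·a³/Z = 1.52 × 6.022 × 10²³ × 1.747 × 10^-22 / 4 = 40.0 g/mol.

40.0 g/mol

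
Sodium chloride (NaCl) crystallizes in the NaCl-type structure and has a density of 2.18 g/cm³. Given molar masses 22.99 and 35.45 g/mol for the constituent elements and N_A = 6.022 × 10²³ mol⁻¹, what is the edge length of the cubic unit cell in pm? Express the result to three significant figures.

563 pm

M(NaCl) = 58.44 g/mol; Z = 4 formula units per cell.
a³ = Z·M/(N_A·ρ) = 4 × 58.44 / (6.022 × 10²³ × 2.18) = 1.781 × 10^-22 cm³, so a = 5.626 × 10^-8 cm = 563 pm.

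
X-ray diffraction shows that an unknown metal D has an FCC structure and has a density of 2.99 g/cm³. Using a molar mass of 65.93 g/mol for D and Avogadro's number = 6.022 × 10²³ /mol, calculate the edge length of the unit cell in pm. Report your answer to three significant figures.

With Z = 4 atoms per FCC cell, a³ = Z·M/(N_A·ρ) = 4 × 65.93 / (6.022 × 10²³ × 2.990 g/cm³) = 1.465 × 10^-22 cm³.
a = (1.465 × 10^-22)^(1/3) = 5.271 × 10^-8 cm = 527 pm.

527 pm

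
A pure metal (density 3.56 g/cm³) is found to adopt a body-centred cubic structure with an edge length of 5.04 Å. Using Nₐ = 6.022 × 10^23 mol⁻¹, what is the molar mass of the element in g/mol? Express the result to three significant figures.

137 g/mol

A BCC cell has Z = 2 atoms; a = 5.040 × 10^-8 cm.
M = ρ·N_A·a³/Z = 3.56 × 6.022 × 10²³ × 1.280 × 10^-22 / 2 = 137 g/mol.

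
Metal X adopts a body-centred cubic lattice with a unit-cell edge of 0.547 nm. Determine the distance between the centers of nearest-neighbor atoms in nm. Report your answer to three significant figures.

0.474 nm

In a BCC structure, atoms touch along the body diagonal, so √3·a = 4r; the nearest-neighbor distance equals 2r = 0.8660·a.
d = 0.8660 × 0.547 = 0.474 nm.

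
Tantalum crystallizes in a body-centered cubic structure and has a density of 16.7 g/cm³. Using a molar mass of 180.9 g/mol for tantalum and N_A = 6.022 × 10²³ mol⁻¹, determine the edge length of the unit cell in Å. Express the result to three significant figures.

3.30 Å

With Z = 2 atoms per BCC cell, a³ = Z·M/(N_A·ρ) = 2 × 180.9 / (6.022 × 10²³ × 16.70 g/cm³) = 3.598 × 10^-23 cm³.
a = (3.598 × 10^-23)^(1/3) = 3.301 × 10^-8 cm = 3.30 Å.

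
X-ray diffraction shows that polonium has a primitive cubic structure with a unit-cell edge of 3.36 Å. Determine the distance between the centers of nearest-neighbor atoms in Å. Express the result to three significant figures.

3.36 Å

In a simple cubic structure, atoms touch along the cell edge, so a = 2r; the nearest-neighbor distance equals 2r = 1.000·a.
d = 1.000 × 3.36 = 3.36 Å.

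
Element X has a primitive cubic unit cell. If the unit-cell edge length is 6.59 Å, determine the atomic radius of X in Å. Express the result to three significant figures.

In a simple cubic lattice, atoms touch along the cell edge, so a = 2r.
r = a/2 = 6.59/2 = 3.30 Å.

3.30 Å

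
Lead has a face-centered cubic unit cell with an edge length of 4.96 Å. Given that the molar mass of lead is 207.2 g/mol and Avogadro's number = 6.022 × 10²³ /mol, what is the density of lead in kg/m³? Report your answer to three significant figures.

11300 kg/m³

An FCC unit cell contains Z = 4 atoms.
Cell volume: a³ = (4.96 Å)³ = (4.960 × 10^-8 cm)³ = 1.220 × 10^-22 cm³.
ρ = Z·M/(N_A·a³) = 4 × 207.2 / (6.022 × 10²³ × 1.220 × 10^-22) = 11.28 g/cm³ = 11300 kg/m³.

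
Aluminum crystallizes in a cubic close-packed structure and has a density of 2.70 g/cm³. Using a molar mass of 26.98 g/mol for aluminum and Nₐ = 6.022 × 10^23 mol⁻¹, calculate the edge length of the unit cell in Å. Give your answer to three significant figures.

With Z = 4 atoms per FCC cell, a³ = Z·M/(N_A·ρ) = 4 × 26.98 / (6.022 × 10²³ × 2.700 g/cm³) = 6.637 × 10^-23 cm³.
a = (6.637 × 10^-23)^(1/3) = 4.049 × 10^-8 cm = 4.05 Å.

4.05 Å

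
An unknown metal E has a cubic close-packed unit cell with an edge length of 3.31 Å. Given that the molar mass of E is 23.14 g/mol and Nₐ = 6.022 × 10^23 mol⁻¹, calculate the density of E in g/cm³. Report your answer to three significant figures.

An FCC unit cell contains Z = 4 atoms.
Cell volume: a³ = (3.31 Å)³ = (3.310 × 10^-8 cm)³ = 3.626 × 10^-23 cm³.
ρ = Z·M/(N_A·a³) = 4 × 23.14 / (6.022 × 10²³ × 3.626 × 10^-23) = 4.238 g/cm³.

4.24 g/cm³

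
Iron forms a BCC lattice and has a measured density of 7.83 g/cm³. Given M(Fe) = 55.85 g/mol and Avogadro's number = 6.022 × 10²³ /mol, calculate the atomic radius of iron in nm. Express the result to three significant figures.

For a BCC cell (Z = 2), a³ = Z·M/(N_A·ρ) = 2 × 55.85 / (6.022 × 10²³ × 7.830) = 2.369 × 10^-23 cm³, so a = 2.872 × 10^-8 cm = 0.2872 nm.
Atoms touch along the body diagonal, so √3·a = 4r, so r = 0.4330 × a = 0.124 nm.

0.124 nm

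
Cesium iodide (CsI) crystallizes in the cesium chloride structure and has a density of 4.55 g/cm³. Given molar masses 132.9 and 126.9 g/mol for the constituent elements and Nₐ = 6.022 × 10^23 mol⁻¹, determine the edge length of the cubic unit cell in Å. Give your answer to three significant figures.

M(CsI) = 259.8 g/mol; Z = 1 formula unit per cell.
a³ = Z·M/(N_A·ρ) = 1 × 259.8 / (6.022 × 10²³ × 4.55) = 9.482 × 10^-23 cm³, so a = 4.560 × 10^-8 cm = 4.56 Å.

4.56 Å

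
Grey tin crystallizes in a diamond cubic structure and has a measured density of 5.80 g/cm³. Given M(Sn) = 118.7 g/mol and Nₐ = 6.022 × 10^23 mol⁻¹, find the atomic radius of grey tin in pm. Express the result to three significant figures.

For a diamond cubic cell (Z = 8), a³ = Z·M/(N_A·ρ) = 8 × 118.7 / (6.022 × 10²³ × 5.800) = 2.719 × 10^-22 cm³, so a = 6.478 × 10^-8 cm = 647.8 pm.
Nearest neighbors lie along the body diagonal with √3·a = 8r, so r = 0.2165 × a = 140 pm.

140 pm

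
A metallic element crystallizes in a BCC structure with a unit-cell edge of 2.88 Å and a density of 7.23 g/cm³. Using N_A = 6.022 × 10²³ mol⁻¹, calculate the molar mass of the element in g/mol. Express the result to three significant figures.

A BCC cell has Z = 2 atoms; a = 2.880 × 10^-8 cm.
M = ρ·N_A·a³/Z = 7.23 × 6.022 × 10²³ × 2.389 × 10^-23 / 2 = 52.0 g/mol.

52.0 g/mol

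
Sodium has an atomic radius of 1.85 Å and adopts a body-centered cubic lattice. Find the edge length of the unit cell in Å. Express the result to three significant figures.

In a BCC lattice, atoms touch along the body diagonal, so √3·a = 4r.
a = 4r/√3 = 4 × 1.85 / 1.7321 = 4.27 Å.

4.27 Å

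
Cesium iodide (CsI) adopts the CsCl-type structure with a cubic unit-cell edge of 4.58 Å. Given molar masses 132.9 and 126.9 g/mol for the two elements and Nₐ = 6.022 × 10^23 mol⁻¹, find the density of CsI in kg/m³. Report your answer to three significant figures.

4490 kg/m³

The CsCl-type structure contains Z = 1 formula unit per cell; M(CsI) = 132.9 + 126.9 = 259.8 g/mol.
a³ = (4.580 × 10^-8 cm)³ = 9.607 × 10^-23 cm³.
ρ = 1 × 259.8 / (6.022 × 10²³ × 9.607 × 10^-23) = 4.491 g/cm³ = 4490 kg/m³.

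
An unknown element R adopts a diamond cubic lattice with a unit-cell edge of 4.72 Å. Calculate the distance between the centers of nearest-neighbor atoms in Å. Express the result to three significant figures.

In a diamond cubic structure, nearest neighbors lie along the body diagonal with √3·a = 8r; the nearest-neighbor distance equals 2r = 0.4330·a.
d = 0.4330 × 4.72 = 2.04 Å.

2.04 Å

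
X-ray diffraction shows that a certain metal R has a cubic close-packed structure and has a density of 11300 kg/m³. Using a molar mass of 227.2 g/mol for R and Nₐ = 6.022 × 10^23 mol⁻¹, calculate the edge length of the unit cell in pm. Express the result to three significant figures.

With Z = 4 atoms per FCC cell, a³ = Z·M/(N_A·ρ) = 4 × 227.2 / (6.022 × 10²³ × 11.30 g/cm³) = 1.336 × 10^-22 cm³.
a = (1.336 × 10^-22)^(1/3) = 5.112 × 10^-8 cm = 511 pm.

511 pm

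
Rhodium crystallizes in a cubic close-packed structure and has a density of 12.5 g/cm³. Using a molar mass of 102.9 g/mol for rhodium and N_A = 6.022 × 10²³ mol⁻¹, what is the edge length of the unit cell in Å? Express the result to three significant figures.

3.80 Å

With Z = 4 atoms per FCC cell, a³ = Z·M/(N_A·ρ) = 4 × 102.9 / (6.022 × 10²³ × 12.50 g/cm³) = 5.468 × 10^-23 cm³.
a = (5.468 × 10^-23)^(1/3) = 3.796 × 10^-8 cm = 3.80 Å.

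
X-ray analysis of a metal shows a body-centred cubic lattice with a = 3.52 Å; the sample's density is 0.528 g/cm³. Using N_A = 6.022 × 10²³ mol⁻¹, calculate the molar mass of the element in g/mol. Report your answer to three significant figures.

A BCC cell has Z = 2 atoms; a = 3.520 × 10^-8 cm.
M = ρ·N_A·a³/Z = 0.528 × 6.022 × 10²³ × 4.361 × 10^-23 / 2 = 6.93 g/mol.

6.93 g/mol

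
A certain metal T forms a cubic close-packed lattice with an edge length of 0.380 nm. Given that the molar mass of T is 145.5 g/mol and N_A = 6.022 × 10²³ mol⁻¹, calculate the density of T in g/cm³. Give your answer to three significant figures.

17.6 g/cm³

An FCC unit cell contains Z = 4 atoms.
Cell volume: a³ = (0.380 nm)³ = (3.800 × 10^-8 cm)³ = 5.487 × 10^-23 cm³.
ρ = Z·M/(N_A·a³) = 4 × 145.5 / (6.022 × 10²³ × 5.487 × 10^-23) = 17.61 g/cm³.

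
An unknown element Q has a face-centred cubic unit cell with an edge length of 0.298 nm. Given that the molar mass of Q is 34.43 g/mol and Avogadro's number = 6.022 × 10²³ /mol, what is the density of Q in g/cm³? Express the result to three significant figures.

8.64 g/cm³

An FCC unit cell contains Z = 4 atoms.
Cell volume: a³ = (0.298 nm)³ = (2.980 × 10^-8 cm)³ = 2.646 × 10^-23 cm³.
ρ = Z·M/(N_A·a³) = 4 × 34.43 / (6.022 × 10²³ × 2.646 × 10^-23) = 8.642 g/cm³.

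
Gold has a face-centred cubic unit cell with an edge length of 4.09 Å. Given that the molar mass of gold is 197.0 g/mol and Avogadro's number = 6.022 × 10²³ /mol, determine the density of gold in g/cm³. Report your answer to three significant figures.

19.1 g/cm³

An FCC unit cell contains Z = 4 atoms.
Cell volume: a³ = (4.09 Å)³ = (4.090 × 10^-8 cm)³ = 6.842 × 10^-23 cm³.
ρ = Z·M/(N_A·a³) = 4 × 197.0 / (6.022 × 10²³ × 6.842 × 10^-23) = 19.13 g/cm³.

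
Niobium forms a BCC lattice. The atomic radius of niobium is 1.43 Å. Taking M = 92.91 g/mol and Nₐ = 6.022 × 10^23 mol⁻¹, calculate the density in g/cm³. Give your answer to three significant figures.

In a BCC lattice, atoms touch along the body diagonal, so √3·a = 4r, giving a = 3.302 Å = 3.302 × 10^-8 cm.
With Z = 2, ρ = Z·M/(N_A·a³) = 2 × 92.91 / (6.022 × 10²³ × 3.602 × 10^-23) = 8.567 g/cm³.

8.57 g/cm³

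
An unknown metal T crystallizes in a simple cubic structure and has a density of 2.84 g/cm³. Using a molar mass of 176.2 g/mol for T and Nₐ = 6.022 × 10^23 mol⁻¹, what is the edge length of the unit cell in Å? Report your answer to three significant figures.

With Z = 1 atom per simple cubic cell, a³ = Z·M/(N_A·ρ) = 1 × 176.2 / (6.022 × 10²³ × 2.840 g/cm³) = 1.030 × 10^-22 cm³.
a = (1.030 × 10^-22)^(1/3) = 4.688 × 10^-8 cm = 4.69 Å.

4.69 Å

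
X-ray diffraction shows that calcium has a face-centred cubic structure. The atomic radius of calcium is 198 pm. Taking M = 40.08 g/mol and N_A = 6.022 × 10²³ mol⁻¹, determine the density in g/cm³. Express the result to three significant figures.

In an FCC lattice, atoms touch along the face diagonal, so √2·a = 4r, giving a = 560.0 pm = 5.600 × 10^-8 cm.
With Z = 4, ρ = Z·M/(N_A·a³) = 4 × 40.08 / (6.022 × 10²³ × 1.756 × 10^-22) = 1.516 g/cm³.

1.52 g/cm³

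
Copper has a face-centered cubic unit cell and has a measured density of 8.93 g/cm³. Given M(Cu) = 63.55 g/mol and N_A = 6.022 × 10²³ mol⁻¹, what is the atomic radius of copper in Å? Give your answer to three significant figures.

For an FCC cell (Z = 4), a³ = Z·M/(N_A·ρ) = 4 × 63.55 / (6.022 × 10²³ × 8.930) = 4.727 × 10^-23 cm³, so a = 3.616 × 10^-8 cm = 3.616 Å.
Atoms touch along the face diagonal, so √2·a = 4r, so r = 0.3536 × a = 1.28 Å.

1.28 Å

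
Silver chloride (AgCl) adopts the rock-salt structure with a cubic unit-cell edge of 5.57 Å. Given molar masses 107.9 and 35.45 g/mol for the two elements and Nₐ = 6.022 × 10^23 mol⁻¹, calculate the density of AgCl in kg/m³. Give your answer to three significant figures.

The rock-salt structure contains Z = 4 formula units per cell; M(AgCl) = 107.9 + 35.45 = 143.35 g/mol.
a³ = (5.570 × 10^-8 cm)³ = 1.728 × 10^-22 cm³.
ρ = 4 × 143.35 / (6.022 × 10²³ × 1.728 × 10^-22) = 5.510 g/cm³ = 5510 kg/m³.

5510 kg/m³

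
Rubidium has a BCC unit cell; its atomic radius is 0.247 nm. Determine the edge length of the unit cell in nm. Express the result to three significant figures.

In a BCC lattice, atoms touch along the body diagonal, so √3·a = 4r.
a = 4r/√3 = 4 × 0.247 / 1.7321 = 0.570 nm.

0.570 nm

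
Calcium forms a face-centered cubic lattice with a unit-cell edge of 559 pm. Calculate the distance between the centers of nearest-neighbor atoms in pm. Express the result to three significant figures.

In an FCC structure, atoms touch along the face diagonal, so √2·a = 4r; the nearest-neighbor distance equals 2r = 0.7071·a.
d = 0.7071 × 559 = 395 pm.

395 pm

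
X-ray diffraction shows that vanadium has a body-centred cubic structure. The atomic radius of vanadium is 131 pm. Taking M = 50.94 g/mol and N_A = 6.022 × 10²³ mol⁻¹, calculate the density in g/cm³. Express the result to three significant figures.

6.11 g/cm³

In a BCC lattice, atoms touch along the body diagonal, so √3·a = 4r, giving a = 302.5 pm = 3.025 × 10^-8 cm.
With Z = 2, ρ = Z·M/(N_A·a³) = 2 × 50.94 / (6.022 × 10²³ × 2.769 × 10^-23) = 6.110 g/cm³.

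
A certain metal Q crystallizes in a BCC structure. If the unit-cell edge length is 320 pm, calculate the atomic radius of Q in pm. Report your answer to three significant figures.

139 pm

In a BCC lattice, atoms touch along the body diagonal, so √3·a = 4r.
r = √3·a/4 = 1.7321 × 320 / 4 = 139 pm.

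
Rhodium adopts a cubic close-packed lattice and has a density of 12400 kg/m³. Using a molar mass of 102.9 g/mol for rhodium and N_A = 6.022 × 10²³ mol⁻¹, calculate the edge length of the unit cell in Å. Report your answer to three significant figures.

With Z = 4 atoms per FCC cell, a³ = Z·M/(N_A·ρ) = 4 × 102.9 / (6.022 × 10²³ × 12.40 g/cm³) = 5.512 × 10^-23 cm³.
a = (5.512 × 10^-23)^(1/3) = 3.806 × 10^-8 cm = 3.81 Å.

3.81 Å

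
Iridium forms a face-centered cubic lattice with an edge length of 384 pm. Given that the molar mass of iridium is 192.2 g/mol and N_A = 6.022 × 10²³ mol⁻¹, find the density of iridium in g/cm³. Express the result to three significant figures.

An FCC unit cell contains Z = 4 atoms.
Cell volume: a³ = (384 pm)³ = (3.840 × 10^-8 cm)³ = 5.662 × 10^-23 cm³.
ρ = Z·M/(N_A·a³) = 4 × 192.2 / (6.022 × 10²³ × 5.662 × 10^-23) = 22.55 g/cm³.

22.5 g/cm³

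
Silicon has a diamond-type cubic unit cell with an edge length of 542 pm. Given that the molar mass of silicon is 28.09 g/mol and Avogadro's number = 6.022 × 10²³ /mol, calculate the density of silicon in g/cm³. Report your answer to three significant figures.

2.34 g/cm³

A diamond cubic unit cell contains Z = 8 atoms.
Cell volume: a³ = (542 pm)³ = (5.420 × 10^-8 cm)³ = 1.592 × 10^-22 cm³.
ρ = Z·M/(N_A·a³) = 8 × 28.09 / (6.022 × 10²³ × 1.592 × 10^-22) = 2.344 g/cm³.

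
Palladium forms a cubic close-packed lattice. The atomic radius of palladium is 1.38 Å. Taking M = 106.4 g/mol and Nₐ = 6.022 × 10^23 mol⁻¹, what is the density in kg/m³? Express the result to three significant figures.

In an FCC lattice, atoms touch along the face diagonal, so √2·a = 4r, giving a = 3.903 Å = 3.903 × 10^-8 cm.
With Z = 4, ρ = Z·M/(N_A·a³) = 4 × 106.4 / (6.022 × 10²³ × 5.947 × 10^-23) = 11.88 g/cm³ = 11900 kg/m³.

11900 kg/m³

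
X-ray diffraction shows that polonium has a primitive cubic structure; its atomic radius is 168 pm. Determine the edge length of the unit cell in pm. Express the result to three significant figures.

336 pm

In a simple cubic lattice, atoms touch along the cell edge, so a = 2r.
a = 2r = 2 × 168 = 336 pm.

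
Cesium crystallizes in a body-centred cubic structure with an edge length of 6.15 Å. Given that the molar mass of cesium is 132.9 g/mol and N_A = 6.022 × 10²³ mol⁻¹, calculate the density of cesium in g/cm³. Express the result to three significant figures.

1.90 g/cm³

A BCC unit cell contains Z = 2 atoms.
Cell volume: a³ = (6.15 Å)³ = (6.150 × 10^-8 cm)³ = 2.326 × 10^-22 cm³.
ρ = Z·M/(N_A·a³) = 2 × 132.9 / (6.022 × 10²³ × 2.326 × 10^-22) = 1.898 g/cm³.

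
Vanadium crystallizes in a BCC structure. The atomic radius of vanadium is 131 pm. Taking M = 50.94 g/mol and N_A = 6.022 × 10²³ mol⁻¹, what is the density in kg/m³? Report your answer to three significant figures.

6110 kg/m³

In a BCC lattice, atoms touch along the body diagonal, so √3·a = 4r, giving a = 302.5 pm = 3.025 × 10^-8 cm.
With Z = 2, ρ = Z·M/(N_A·a³) = 2 × 50.94 / (6.022 × 10²³ × 2.769 × 10^-23) = 6.110 g/cm³ = 6110 kg/m³.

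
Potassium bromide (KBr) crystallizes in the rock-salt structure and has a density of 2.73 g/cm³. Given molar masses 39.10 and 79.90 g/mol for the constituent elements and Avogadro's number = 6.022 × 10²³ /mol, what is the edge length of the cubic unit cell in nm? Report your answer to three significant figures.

0.662 nm

M(KBr) = 119.0 g/mol; Z = 4 formula units per cell.
a³ = Z·M/(N_A·ρ) = 4 × 119.0 / (6.022 × 10²³ × 2.73) = 2.895 × 10^-22 cm³, so a = 6.616 × 10^-8 cm = 0.662 nm.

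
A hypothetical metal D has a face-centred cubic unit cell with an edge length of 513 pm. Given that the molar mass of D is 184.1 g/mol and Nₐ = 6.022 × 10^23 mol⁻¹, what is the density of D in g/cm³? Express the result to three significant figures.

9.06 g/cm³

An FCC unit cell contains Z = 4 atoms.
Cell volume: a³ = (513 pm)³ = (5.130 × 10^-8 cm)³ = 1.350 × 10^-22 cm³.
ρ = Z·M/(N_A·a³) = 4 × 184.1 / (6.022 × 10²³ × 1.350 × 10^-22) = 9.058 g/cm³.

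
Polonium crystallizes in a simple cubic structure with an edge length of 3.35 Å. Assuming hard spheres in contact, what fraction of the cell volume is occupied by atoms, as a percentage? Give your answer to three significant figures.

52.4%

In a simple cubic lattice atoms touch along the cell edge, so a = 2r, so r = 0.5000a = 1.675 Å.
Packing fraction = Z·(4/3)πr³ / a³ = 1 × (4/3)π × (1.675)³ / (3.35)³ = 0.5236 = 52.4%.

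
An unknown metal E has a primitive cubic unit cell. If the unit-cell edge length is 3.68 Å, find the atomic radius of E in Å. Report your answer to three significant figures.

1.84 Å

In a simple cubic lattice, atoms touch along the cell edge, so a = 2r.
r = a/2 = 3.68/2 = 1.84 Å.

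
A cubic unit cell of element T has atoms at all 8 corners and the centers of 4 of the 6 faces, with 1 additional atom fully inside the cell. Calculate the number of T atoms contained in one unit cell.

4

Corner atoms are shared by 8 cells (1/8 each), face atoms by 2 (1/2 each), interior atoms are unshared.
Net atoms = 8 × 1/8 + 4 × 1/2 + 1 = 1 + 2 + 1 = 4.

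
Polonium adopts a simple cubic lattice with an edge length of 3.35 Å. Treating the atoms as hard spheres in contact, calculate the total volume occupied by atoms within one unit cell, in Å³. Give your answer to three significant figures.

19.7 Å³

In a simple cubic lattice atoms touch along the cell edge, so a = 2r, so r = 0.5000a = 1.675 Å.
V_atoms = Z × (4/3)πr³ = 1 × (4/3)π × (1.675)³ = 19.7 Å³.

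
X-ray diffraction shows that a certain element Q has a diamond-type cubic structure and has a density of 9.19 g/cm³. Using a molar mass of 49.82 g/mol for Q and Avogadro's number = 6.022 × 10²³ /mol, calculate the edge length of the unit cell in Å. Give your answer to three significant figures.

With Z = 8 atoms per diamond cubic cell, a³ = Z·M/(N_A·ρ) = 8 × 49.82 / (6.022 × 10²³ × 9.190 g/cm³) = 7.202 × 10^-23 cm³.
a = (7.202 × 10^-23)^(1/3) = 4.161 × 10^-8 cm = 4.16 Å.

4.16 Å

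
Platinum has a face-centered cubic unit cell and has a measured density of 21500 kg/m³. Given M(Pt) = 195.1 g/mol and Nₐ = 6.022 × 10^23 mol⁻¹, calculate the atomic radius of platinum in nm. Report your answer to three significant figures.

0.139 nm

For an FCC cell (Z = 4), a³ = Z·M/(N_A·ρ) = 4 × 195.1 / (6.022 × 10²³ × 21.50) = 6.028 × 10^-23 cm³, so a = 3.921 × 10^-8 cm = 0.3921 nm.
Atoms touch along the face diagonal, so √2·a = 4r, so r = 0.3536 × a = 0.139 nm.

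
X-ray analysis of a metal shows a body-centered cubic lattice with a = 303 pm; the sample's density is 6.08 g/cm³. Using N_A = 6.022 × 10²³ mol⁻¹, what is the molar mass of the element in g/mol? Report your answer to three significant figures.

50.9 g/mol

A BCC cell has Z = 2 atoms; a = 3.030 × 10^-8 cm.
M = ρ·N_A·a³/Z = 6.08 × 6.022 × 10²³ × 2.782 × 10^-23 / 2 = 50.9 g/mol.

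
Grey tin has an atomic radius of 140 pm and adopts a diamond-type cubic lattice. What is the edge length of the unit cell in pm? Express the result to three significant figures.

647 pm

In a diamond cubic lattice, nearest neighbors lie along the body diagonal with √3·a = 8r.
a = 8r/√3 = 8 × 140 / 1.7321 = 647 pm.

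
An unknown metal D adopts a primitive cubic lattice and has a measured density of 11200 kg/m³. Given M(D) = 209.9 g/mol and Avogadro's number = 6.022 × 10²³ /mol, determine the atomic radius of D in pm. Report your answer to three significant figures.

For a simple cubic cell (Z = 1), a³ = Z·M/(N_A·ρ) = 1 × 209.9 / (6.022 × 10²³ × 11.20) = 3.112 × 10^-23 cm³, so a = 3.145 × 10^-8 cm = 314.5 pm.
Atoms touch along the cell edge, so a = 2r, so r = 0.5000 × a = 157 pm.

157 pm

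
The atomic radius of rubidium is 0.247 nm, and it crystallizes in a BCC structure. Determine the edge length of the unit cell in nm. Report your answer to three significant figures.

0.570 nm

In a BCC lattice, atoms touch along the body diagonal, so √3·a = 4r.
a = 4r/√3 = 4 × 0.247 / 1.7321 = 0.570 nm.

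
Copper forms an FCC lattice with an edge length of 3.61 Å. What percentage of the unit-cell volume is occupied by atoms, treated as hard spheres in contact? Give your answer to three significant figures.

In an FCC lattice atoms touch along the face diagonal, so √2·a = 4r, so r = 0.3536a = 1.276 Å.
Packing fraction = Z·(4/3)πr³ / a³ = 4 × (4/3)π × (1.276)³ / (3.61)³ = 0.7405 = 74.0%.

74.0%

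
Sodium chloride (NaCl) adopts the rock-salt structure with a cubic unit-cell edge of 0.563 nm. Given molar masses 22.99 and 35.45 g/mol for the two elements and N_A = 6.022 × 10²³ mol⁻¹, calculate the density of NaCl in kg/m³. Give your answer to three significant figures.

2180 kg/m³

The rock-salt structure contains Z = 4 formula units per cell; M(NaCl) = 22.99 + 35.45 = 58.44 g/mol.
a³ = (5.630 × 10^-8 cm)³ = 1.785 × 10^-22 cm³.
ρ = 4 × 58.44 / (6.022 × 10²³ × 1.785 × 10^-22) = 2.175 g/cm³ = 2180 kg/m³.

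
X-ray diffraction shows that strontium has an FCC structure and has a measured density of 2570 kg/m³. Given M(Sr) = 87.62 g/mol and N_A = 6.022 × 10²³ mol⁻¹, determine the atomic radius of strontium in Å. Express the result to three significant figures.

For an FCC cell (Z = 4), a³ = Z·M/(N_A·ρ) = 4 × 87.62 / (6.022 × 10²³ × 2.570) = 2.265 × 10^-22 cm³, so a = 6.095 × 10^-8 cm = 6.095 Å.
Atoms touch along the face diagonal, so √2·a = 4r, so r = 0.3536 × a = 2.16 Å.

2.16 Å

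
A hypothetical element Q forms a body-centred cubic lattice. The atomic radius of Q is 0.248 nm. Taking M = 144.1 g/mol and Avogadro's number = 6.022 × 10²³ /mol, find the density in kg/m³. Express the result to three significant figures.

2550 kg/m³

In a BCC lattice, atoms touch along the body diagonal, so √3·a = 4r, giving a = 0.5727 nm = 5.727 × 10^-8 cm.
With Z = 2, ρ = Z·M/(N_A·a³) = 2 × 144.1 / (6.022 × 10²³ × 1.879 × 10^-22) = 2.547 g/cm³ = 2550 kg/m³.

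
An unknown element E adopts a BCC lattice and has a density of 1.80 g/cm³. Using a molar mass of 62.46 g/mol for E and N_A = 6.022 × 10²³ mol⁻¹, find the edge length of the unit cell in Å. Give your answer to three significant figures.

4.87 Å

With Z = 2 atoms per BCC cell, a³ = Z·M/(N_A·ρ) = 2 × 62.46 / (6.022 × 10²³ × 1.800 g/cm³) = 1.152 × 10^-22 cm³.
a = (1.152 × 10^-22)^(1/3) = 4.866 × 10^-8 cm = 4.87 Å.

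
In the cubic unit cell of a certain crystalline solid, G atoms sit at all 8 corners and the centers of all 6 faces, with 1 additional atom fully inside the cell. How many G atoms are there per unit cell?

5

Corner atoms are shared by 8 cells (1/8 each), face atoms by 2 (1/2 each), interior atoms are unshared.
Net atoms = 8 × 1/8 + 6 × 1/2 + 1 = 1 + 3 + 1 = 5.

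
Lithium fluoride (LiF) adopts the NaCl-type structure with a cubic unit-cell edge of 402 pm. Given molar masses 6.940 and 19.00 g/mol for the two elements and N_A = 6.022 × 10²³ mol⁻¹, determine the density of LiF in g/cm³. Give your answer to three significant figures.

The NaCl-type structure contains Z = 4 formula units per cell; M(LiF) = 6.940 + 19.00 = 25.94 g/mol.
a³ = (4.020 × 10^-8 cm)³ = 6.496 × 10^-23 cm³.
ρ = 4 × 25.94 / (6.022 × 10²³ × 6.496 × 10^-23) = 2.652 g/cm³.

2.65 g/cm³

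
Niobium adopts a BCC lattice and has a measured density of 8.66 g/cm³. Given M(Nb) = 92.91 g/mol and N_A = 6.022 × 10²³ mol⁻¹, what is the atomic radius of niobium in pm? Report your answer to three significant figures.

For a BCC cell (Z = 2), a³ = Z·M/(N_A·ρ) = 2 × 92.91 / (6.022 × 10²³ × 8.660) = 3.563 × 10^-23 cm³, so a = 3.291 × 10^-8 cm = 329.1 pm.
Atoms touch along the body diagonal, so √3·a = 4r, so r = 0.4330 × a = 142 pm.

142 pm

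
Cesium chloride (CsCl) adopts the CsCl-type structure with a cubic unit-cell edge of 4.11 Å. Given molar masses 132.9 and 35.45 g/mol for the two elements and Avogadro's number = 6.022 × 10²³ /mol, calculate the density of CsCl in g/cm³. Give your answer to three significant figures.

4.03 g/cm³

The CsCl-type structure contains Z = 1 formula unit per cell; M(CsCl) = 132.9 + 35.45 = 168.35 g/mol.
a³ = (4.110 × 10^-8 cm)³ = 6.943 × 10^-23 cm³.
ρ = 1 × 168.35 / (6.022 × 10²³ × 6.943 × 10^-23) = 4.027 g/cm³.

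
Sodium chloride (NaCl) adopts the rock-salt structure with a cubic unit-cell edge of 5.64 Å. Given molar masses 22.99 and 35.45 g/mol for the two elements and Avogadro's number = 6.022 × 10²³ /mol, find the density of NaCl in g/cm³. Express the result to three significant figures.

The rock-salt structure contains Z = 4 formula units per cell; M(NaCl) = 22.99 + 35.45 = 58.44 g/mol.
a³ = (5.640 × 10^-8 cm)³ = 1.794 × 10^-22 cm³.
ρ = 4 × 58.44 / (6.022 × 10²³ × 1.794 × 10^-22) = 2.164 g/cm³.

2.16 g/cm³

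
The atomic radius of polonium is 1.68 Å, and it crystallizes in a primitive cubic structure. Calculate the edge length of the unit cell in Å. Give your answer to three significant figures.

3.36 Å

In a simple cubic lattice, atoms touch along the cell edge, so a = 2r.
a = 2r = 2 × 1.68 = 3.36 Å.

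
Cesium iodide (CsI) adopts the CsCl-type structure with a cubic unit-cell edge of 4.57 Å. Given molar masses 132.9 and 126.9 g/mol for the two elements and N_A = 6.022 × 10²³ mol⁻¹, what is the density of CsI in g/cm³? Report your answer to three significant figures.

4.52 g/cm³

The CsCl-type structure contains Z = 1 formula unit per cell; M(CsI) = 132.9 + 126.9 = 259.8 g/mol.
a³ = (4.570 × 10^-8 cm)³ = 9.544 × 10^-23 cm³.
ρ = 1 × 259.8 / (6.022 × 10²³ × 9.544 × 10^-23) = 4.520 g/cm³.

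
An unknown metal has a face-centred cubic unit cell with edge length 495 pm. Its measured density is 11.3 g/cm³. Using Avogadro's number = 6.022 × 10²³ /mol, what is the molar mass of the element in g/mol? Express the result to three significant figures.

An FCC cell has Z = 4 atoms; a = 4.950 × 10^-8 cm.
M = ρ·N_A·a³/Z = 11.3 × 6.022 × 10²³ × 1.213 × 10^-22 / 4 = 206 g/mol.

206 g/mol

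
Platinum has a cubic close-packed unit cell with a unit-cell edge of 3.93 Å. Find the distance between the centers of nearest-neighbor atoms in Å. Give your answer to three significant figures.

In an FCC structure, atoms touch along the face diagonal, so √2·a = 4r; the nearest-neighbor distance equals 2r = 0.7071·a.
d = 0.7071 × 3.93 = 2.78 Å.

2.78 Å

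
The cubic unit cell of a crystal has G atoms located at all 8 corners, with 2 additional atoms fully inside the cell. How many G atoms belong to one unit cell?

3

Corner atoms are shared by 8 cells (1/8 each), interior atoms are unshared.
Net atoms = 8 × 1/8 + 2 = 1 + 2 = 3.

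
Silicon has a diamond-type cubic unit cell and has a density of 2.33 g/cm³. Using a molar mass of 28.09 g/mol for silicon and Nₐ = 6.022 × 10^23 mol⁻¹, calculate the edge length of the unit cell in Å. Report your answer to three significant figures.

5.43 Å

With Z = 8 atoms per diamond cubic cell, a³ = Z·M/(N_A·ρ) = 8 × 28.09 / (6.022 × 10²³ × 2.330 g/cm³) = 1.602 × 10^-22 cm³.
a = (1.602 × 10^-22)^(1/3) = 5.431 × 10^-8 cm = 5.43 Å.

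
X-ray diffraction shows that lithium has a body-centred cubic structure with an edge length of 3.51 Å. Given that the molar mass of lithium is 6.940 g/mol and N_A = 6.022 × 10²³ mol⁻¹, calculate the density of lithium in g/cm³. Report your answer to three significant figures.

0.533 g/cm³

A BCC unit cell contains Z = 2 atoms.
Cell volume: a³ = (3.51 Å)³ = (3.510 × 10^-8 cm)³ = 4.324 × 10^-23 cm³.
ρ = Z·M/(N_A·a³) = 2 × 6.940 / (6.022 × 10²³ × 4.324 × 10^-23) = 0.5330 g/cm³.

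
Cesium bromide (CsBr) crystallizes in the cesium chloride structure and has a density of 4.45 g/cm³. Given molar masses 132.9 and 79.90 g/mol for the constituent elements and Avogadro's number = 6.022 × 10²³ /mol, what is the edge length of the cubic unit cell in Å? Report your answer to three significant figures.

M(CsBr) = 212.8 g/mol; Z = 1 formula unit per cell.
a³ = Z·M/(N_A·ρ) = 1 × 212.8 / (6.022 × 10²³ × 4.45) = 7.941 × 10^-23 cm³, so a = 4.298 × 10^-8 cm = 4.30 Å.

4.30 Å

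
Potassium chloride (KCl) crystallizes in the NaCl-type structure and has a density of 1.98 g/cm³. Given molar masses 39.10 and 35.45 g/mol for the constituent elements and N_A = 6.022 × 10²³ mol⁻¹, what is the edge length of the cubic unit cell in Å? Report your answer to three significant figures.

6.30 Å

M(KCl) = 74.55 g/mol; Z = 4 formula units per cell.
a³ = Z·M/(N_A·ρ) = 4 × 74.55 / (6.022 × 10²³ × 1.98) = 2.501 × 10^-22 cm³, so a = 6.300 × 10^-8 cm = 6.30 Å.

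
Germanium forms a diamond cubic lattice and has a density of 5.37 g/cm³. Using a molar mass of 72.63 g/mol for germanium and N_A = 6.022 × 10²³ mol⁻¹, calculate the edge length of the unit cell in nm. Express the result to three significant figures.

0.564 nm

With Z = 8 atoms per diamond cubic cell, a³ = Z·M/(N_A·ρ) = 8 × 72.63 / (6.022 × 10²³ × 5.370 g/cm³) = 1.797 × 10^-22 cm³.
a = (1.797 × 10^-22)^(1/3) = 5.643 × 10^-8 cm = 0.564 nm.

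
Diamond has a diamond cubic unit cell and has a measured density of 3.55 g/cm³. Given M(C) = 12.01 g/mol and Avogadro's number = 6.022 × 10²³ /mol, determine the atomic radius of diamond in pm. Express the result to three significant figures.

For a diamond cubic cell (Z = 8), a³ = Z·M/(N_A·ρ) = 8 × 12.01 / (6.022 × 10²³ × 3.550) = 4.494 × 10^-23 cm³, so a = 3.555 × 10^-8 cm = 355.5 pm.
Nearest neighbors lie along the body diagonal with √3·a = 8r, so r = 0.2165 × a = 77.0 pm.

77.0 pm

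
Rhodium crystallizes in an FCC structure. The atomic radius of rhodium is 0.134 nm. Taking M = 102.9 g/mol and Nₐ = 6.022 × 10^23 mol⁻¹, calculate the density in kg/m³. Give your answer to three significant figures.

In an FCC lattice, atoms touch along the face diagonal, so √2·a = 4r, giving a = 0.3790 nm = 3.790 × 10^-8 cm.
With Z = 4, ρ = Z·M/(N_A·a³) = 4 × 102.9 / (6.022 × 10²³ × 5.444 × 10^-23) = 12.55 g/cm³ = 12600 kg/m³.

12600 kg/m³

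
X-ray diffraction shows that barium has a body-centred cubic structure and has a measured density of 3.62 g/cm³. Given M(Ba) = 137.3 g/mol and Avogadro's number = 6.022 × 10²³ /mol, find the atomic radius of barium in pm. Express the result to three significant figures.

For a BCC cell (Z = 2), a³ = Z·M/(N_A·ρ) = 2 × 137.3 / (6.022 × 10²³ × 3.620) = 1.260 × 10^-22 cm³, so a = 5.013 × 10^-8 cm = 501.3 pm.
Atoms touch along the body diagonal, so √3·a = 4r, so r = 0.4330 × a = 217 pm.

217 pm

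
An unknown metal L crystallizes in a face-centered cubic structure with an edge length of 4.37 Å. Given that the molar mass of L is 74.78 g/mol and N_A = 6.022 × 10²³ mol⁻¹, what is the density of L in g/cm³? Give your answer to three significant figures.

An FCC unit cell contains Z = 4 atoms.
Cell volume: a³ = (4.37 Å)³ = (4.370 × 10^-8 cm)³ = 8.345 × 10^-23 cm³.
ρ = Z·M/(N_A·a³) = 4 × 74.78 / (6.022 × 10²³ × 8.345 × 10^-23) = 5.952 g/cm³.

5.95 g/cm³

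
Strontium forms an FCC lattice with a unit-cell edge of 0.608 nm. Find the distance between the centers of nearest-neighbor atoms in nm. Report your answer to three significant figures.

In an FCC structure, atoms touch along the face diagonal, so √2·a = 4r; the nearest-neighbor distance equals 2r = 0.7071·a.
d = 0.7071 × 0.608 = 0.430 nm.

0.430 nm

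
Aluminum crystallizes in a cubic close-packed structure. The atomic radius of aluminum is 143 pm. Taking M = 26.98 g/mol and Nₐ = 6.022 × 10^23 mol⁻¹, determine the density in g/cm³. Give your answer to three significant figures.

In an FCC lattice, atoms touch along the face diagonal, so √2·a = 4r, giving a = 404.5 pm = 4.045 × 10^-8 cm.
With Z = 4, ρ = Z·M/(N_A·a³) = 4 × 26.98 / (6.022 × 10²³ × 6.617 × 10^-23) = 2.708 g/cm³.

2.71 g/cm³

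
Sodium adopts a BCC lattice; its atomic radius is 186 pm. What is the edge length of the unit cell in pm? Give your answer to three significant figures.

In a BCC lattice, atoms touch along the body diagonal, so √3·a = 4r.
a = 4r/√3 = 4 × 186 / 1.7321 = 430 pm.

430 pm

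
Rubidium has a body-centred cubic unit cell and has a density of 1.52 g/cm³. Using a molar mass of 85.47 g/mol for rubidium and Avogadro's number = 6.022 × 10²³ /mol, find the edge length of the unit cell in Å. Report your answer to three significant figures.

With Z = 2 atoms per BCC cell, a³ = Z·M/(N_A·ρ) = 2 × 85.47 / (6.022 × 10²³ × 1.520 g/cm³) = 1.867 × 10^-22 cm³.
a = (1.867 × 10^-22)^(1/3) = 5.716 × 10^-8 cm = 5.72 Å.

5.72 Å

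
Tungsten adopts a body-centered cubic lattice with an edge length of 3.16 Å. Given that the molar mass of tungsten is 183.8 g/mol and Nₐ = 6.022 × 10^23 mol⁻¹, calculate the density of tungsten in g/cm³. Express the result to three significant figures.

A BCC unit cell contains Z = 2 atoms.
Cell volume: a³ = (3.16 Å)³ = (3.160 × 10^-8 cm)³ = 3.155 × 10^-23 cm³.
ρ = Z·M/(N_A·a³) = 2 × 183.8 / (6.022 × 10²³ × 3.155 × 10^-23) = 19.35 g/cm³.

19.3 g/cm³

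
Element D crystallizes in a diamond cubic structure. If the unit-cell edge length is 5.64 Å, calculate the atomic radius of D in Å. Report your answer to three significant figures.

In a diamond cubic lattice, nearest neighbors lie along the body diagonal with √3·a = 8r.
r = √3·a/8 = 1.7321 × 5.64 / 8 = 1.22 Å.

1.22 Å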